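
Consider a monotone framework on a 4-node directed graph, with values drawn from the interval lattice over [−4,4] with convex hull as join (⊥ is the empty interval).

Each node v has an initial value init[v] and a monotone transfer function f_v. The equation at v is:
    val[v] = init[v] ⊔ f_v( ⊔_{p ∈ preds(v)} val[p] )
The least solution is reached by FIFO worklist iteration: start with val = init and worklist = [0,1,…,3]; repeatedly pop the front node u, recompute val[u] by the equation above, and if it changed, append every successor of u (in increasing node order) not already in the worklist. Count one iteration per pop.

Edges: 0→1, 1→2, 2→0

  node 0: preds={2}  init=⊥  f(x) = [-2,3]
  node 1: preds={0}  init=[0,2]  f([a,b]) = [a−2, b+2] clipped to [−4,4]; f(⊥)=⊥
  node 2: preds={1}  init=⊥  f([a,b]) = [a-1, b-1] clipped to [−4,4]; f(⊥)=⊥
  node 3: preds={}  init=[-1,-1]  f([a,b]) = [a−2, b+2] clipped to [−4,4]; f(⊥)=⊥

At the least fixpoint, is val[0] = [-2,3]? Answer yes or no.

yes

Iteration log — 5 steps:
  step 1. node 0  ⊔preds=⊥  new=[-2,3]  old=⊥  +wl: 
  step 2. node 1  ⊔preds=[-2,3]  new=[-4,4]  old=[0,2]  +wl: 
  step 3. node 2  ⊔preds=[-4,4]  new=[-4,3]  old=⊥  +wl: 0
  step 4. node 3  ⊔preds=⊥  new=[-1,-1]  stable
  step 5. node 0  ⊔preds=[-4,3]  new=[-2,3]  stable

Least fixpoint reached:
  node 0: [-2,3]
  node 1: [-4,4]
  node 2: [-4,3]
  node 3: [-1,-1]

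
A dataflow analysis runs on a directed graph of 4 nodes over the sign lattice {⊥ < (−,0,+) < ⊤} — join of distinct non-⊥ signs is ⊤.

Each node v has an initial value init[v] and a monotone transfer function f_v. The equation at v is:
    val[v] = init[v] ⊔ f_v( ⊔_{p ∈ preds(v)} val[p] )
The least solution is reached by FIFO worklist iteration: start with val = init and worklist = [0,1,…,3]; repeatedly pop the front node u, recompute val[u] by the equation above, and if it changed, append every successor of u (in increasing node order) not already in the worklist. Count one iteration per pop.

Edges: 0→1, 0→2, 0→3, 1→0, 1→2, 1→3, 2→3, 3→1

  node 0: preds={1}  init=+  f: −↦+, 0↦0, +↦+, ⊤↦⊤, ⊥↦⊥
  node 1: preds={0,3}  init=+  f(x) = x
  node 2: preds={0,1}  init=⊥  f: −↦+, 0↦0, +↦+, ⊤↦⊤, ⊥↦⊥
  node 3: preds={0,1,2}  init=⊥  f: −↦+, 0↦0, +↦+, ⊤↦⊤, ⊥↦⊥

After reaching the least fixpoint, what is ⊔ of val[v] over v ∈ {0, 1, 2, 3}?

Iteration log — 5 steps:
  step 1. node 0  ⊔preds=+  new=+  stable
  step 2. node 1  ⊔preds=+  new=+  stable
  step 3. node 2  ⊔preds=+  new=+  old=⊥  +wl: 
  step 4. node 3  ⊔preds=+  new=+  old=⊥  +wl: 1
  step 5. node 1  ⊔preds=+  new=+  stable

Least fixpoint reached:
  node 0: +
  node 1: +
  node 2: +
  node 3: +

+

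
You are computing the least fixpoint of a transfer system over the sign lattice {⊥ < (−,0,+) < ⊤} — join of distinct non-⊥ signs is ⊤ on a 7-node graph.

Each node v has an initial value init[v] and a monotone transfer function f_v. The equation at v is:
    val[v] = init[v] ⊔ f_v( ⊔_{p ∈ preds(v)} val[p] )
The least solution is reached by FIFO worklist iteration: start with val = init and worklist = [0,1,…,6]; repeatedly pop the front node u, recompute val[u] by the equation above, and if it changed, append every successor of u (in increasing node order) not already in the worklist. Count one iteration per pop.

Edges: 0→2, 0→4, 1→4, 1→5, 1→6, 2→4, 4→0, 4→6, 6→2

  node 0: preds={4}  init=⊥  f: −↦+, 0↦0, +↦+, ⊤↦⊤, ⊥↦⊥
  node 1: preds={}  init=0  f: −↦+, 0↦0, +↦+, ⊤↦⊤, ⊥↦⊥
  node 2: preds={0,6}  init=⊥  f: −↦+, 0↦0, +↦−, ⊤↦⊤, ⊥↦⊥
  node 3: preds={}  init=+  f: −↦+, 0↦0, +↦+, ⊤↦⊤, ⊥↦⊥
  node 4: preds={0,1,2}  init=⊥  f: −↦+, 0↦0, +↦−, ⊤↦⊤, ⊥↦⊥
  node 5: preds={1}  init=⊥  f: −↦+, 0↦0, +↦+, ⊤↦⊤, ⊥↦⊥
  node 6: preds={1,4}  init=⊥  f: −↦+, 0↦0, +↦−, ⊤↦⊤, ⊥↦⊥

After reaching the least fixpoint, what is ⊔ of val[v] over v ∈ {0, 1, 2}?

0

Worklist (10 pops):
  #1 pop 0: in=⊥ → ⊥ (no change)
  #2 pop 1: in=⊥ → 0 (no change)
  #3 pop 2: in=⊥ → ⊥ (no change)
  #4 pop 3: in=⊥ → + (no change)
  #5 pop 4: in=0 → 0 (was ⊥); enqueue [0]
  #6 pop 5: in=0 → 0 (was ⊥); enqueue []
  #7 pop 6: in=0 → 0 (was ⊥); enqueue [2]
  #8 pop 0: in=0 → 0 (was ⊥); enqueue [4]
  #9 pop 2: in=0 → 0 (was ⊥); enqueue []
  #10 pop 4: in=0 → 0 (no change)

Fixpoint:
  val[0] = 0
  val[1] = 0
  val[2] = 0
  val[3] = +
  val[4] = 0
  val[5] = 0
  val[6] = 0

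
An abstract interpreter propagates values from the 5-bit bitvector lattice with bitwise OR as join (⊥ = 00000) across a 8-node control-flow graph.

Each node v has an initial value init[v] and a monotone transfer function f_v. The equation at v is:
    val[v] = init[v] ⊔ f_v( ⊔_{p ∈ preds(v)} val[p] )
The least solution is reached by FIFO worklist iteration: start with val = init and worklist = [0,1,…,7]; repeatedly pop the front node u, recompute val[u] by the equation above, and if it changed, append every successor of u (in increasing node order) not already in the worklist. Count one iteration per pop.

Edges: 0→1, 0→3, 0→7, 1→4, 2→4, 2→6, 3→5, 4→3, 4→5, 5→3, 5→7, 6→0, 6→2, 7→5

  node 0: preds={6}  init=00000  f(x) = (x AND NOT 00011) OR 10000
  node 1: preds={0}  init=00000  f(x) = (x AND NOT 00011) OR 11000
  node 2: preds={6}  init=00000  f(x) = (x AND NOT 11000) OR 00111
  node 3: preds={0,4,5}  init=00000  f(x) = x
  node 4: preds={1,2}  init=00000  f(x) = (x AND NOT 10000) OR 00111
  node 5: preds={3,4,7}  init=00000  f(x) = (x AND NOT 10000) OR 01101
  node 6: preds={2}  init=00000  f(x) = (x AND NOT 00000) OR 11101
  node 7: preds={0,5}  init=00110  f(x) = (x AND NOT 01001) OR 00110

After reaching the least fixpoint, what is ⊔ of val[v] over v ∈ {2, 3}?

11111

Worklist (16 pops):
  #1 pop 0: in=00000 → 10000 (was 00000); enqueue []
  #2 pop 1: in=10000 → 11000 (was 00000); enqueue []
  #3 pop 2: in=00000 → 00111 (was 00000); enqueue []
  #4 pop 3: in=10000 → 10000 (was 00000); enqueue []
  #5 pop 4: in=11111 → 01111 (was 00000); enqueue [3]
  #6 pop 5: in=11111 → 01111 (was 00000); enqueue []
  #7 pop 6: in=00111 → 11111 (was 00000); enqueue [0,2]
  #8 pop 7: in=11111 → 10110 (was 00110); enqueue [5]
  #9 pop 3: in=11111 → 11111 (was 10000); enqueue []
  #10 pop 0: in=11111 → 11100 (was 10000); enqueue [1,3,7]
  #11 pop 2: in=11111 → 00111 (no change)
  #12 pop 5: in=11111 → 01111 (no change)
  #13 pop 1: in=11100 → 11100 (was 11000); enqueue [4]
  #14 pop 3: in=11111 → 11111 (no change)
  #15 pop 7: in=11111 → 10110 (no change)
  #16 pop 4: in=11111 → 01111 (no change)

Fixpoint:
  val[0] = 11100
  val[1] = 11100
  val[2] = 00111
  val[3] = 11111
  val[4] = 01111
  val[5] = 01111
  val[6] = 11111
  val[7] = 10110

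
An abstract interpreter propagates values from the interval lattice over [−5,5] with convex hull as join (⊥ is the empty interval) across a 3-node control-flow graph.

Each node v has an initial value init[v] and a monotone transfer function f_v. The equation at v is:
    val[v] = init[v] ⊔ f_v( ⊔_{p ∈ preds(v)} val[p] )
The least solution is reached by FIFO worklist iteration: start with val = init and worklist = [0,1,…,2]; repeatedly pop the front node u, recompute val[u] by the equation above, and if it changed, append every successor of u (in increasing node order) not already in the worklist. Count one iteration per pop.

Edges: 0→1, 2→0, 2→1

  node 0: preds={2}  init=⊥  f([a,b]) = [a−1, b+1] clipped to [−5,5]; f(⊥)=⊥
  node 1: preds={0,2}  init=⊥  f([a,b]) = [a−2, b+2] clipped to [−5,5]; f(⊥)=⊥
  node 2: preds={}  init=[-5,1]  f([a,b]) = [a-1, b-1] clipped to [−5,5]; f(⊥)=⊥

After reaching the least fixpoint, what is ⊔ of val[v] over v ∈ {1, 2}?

Iteration log — 3 steps:
  step 1. node 0  ⊔preds=[-5,1]  new=[-5,2]  old=⊥  +wl: 
  step 2. node 1  ⊔preds=[-5,2]  new=[-5,4]  old=⊥  +wl: 
  step 3. node 2  ⊔preds=⊥  new=[-5,1]  stable

Least fixpoint reached:
  node 0: [-5,2]
  node 1: [-5,4]
  node 2: [-5,1]

[-5,4]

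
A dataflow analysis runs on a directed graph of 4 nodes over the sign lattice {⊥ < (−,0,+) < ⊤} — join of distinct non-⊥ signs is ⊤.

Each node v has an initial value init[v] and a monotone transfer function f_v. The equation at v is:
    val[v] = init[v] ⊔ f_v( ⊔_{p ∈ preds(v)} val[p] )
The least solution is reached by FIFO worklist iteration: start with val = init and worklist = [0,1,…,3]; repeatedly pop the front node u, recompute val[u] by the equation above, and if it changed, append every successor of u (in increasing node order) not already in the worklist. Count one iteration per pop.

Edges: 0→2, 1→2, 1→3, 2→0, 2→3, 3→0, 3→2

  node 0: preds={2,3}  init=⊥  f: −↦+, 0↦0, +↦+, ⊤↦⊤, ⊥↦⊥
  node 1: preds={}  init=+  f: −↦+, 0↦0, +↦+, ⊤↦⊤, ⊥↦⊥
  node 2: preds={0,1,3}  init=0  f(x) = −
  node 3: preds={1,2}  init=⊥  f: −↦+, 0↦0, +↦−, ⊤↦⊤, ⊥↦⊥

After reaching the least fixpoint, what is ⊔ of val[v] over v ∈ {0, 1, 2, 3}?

Trace (6 dequeues):
  [1] u=0 | in 0 | out 0 | prev ⊥ | push {}
  [2] u=1 | in ⊥ | out + | ==
  [3] u=2 | in ⊤ | out ⊤ | prev 0 | push {0}
  [4] u=3 | in ⊤ | out ⊤ | prev ⊥ | push {2}
  [5] u=0 | in ⊤ | out ⊤ | prev 0 | push {}
  [6] u=2 | in ⊤ | out ⊤ | ==

Converged values:
  [0] ⊤
  [1] +
  [2] ⊤
  [3] ⊤

⊤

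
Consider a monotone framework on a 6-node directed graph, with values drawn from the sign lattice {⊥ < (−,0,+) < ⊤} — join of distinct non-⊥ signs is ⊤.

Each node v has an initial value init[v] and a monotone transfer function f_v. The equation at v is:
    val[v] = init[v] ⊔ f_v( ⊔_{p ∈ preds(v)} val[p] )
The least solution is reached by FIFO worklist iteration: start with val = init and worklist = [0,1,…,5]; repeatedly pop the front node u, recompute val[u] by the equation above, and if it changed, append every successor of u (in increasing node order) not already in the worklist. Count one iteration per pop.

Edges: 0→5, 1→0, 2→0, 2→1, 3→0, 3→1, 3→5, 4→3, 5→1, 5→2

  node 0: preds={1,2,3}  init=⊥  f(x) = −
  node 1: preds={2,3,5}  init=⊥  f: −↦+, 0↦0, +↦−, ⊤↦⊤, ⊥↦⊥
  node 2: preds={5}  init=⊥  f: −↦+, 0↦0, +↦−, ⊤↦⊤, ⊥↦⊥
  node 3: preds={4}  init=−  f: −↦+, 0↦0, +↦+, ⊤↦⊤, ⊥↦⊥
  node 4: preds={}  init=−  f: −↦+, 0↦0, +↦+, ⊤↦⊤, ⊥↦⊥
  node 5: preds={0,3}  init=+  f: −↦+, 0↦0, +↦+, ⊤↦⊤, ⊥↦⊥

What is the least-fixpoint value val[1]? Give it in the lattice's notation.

Worklist (11 pops):
  #1 pop 0: in=− → − (was ⊥); enqueue []
  #2 pop 1: in=⊤ → ⊤ (was ⊥); enqueue [0]
  #3 pop 2: in=+ → − (was ⊥); enqueue [1]
  #4 pop 3: in=− → ⊤ (was −); enqueue []
  #5 pop 4: in=⊥ → − (no change)
  #6 pop 5: in=⊤ → ⊤ (was +); enqueue [2]
  #7 pop 0: in=⊤ → − (no change)
  #8 pop 1: in=⊤ → ⊤ (no change)
  #9 pop 2: in=⊤ → ⊤ (was −); enqueue [0,1]
  #10 pop 0: in=⊤ → − (no change)
  #11 pop 1: in=⊤ → ⊤ (no change)

Fixpoint:
  val[0] = −
  val[1] = ⊤
  val[2] = ⊤
  val[3] = ⊤
  val[4] = −
  val[5] = ⊤

⊤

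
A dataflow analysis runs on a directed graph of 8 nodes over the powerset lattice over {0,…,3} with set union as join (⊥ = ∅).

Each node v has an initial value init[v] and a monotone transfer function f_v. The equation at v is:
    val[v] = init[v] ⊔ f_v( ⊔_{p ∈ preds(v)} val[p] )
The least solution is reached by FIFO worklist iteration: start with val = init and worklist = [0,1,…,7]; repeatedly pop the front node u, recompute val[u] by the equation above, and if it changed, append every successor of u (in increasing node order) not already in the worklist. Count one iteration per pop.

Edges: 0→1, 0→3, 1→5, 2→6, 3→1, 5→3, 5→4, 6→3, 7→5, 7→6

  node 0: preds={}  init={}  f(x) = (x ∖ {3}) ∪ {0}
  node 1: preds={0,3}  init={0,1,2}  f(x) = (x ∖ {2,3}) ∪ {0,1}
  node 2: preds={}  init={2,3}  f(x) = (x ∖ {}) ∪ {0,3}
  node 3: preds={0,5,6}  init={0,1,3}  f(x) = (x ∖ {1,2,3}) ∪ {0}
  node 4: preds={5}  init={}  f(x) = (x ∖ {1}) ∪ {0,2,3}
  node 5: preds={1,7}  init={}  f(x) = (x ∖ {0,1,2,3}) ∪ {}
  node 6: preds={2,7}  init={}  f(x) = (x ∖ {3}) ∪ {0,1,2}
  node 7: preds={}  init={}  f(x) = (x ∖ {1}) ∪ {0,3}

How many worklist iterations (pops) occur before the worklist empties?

Iteration log — 11 steps:
  step 1. node 0  ⊔preds={}  new={0}  old={}  +wl: 
  step 2. node 1  ⊔preds={0,1,3}  new={0,1,2}  stable
  step 3. node 2  ⊔preds={}  new={0,2,3}  old={2,3}  +wl: 
  step 4. node 3  ⊔preds={0}  new={0,1,3}  stable
  step 5. node 4  ⊔preds={}  new={0,2,3}  old={}  +wl: 
  step 6. node 5  ⊔preds={0,1,2}  new={}  stable
  step 7. node 6  ⊔preds={0,2,3}  new={0,1,2}  old={}  +wl: 3
  step 8. node 7  ⊔preds={}  new={0,3}  old={}  +wl: 5,6
  step 9. node 3  ⊔preds={0,1,2}  new={0,1,3}  stable
  step 10. node 5  ⊔preds={0,1,2,3}  new={}  stable
  step 11. node 6  ⊔preds={0,2,3}  new={0,1,2}  stable

Least fixpoint reached:
  node 0: {0}
  node 1: {0,1,2}
  node 2: {0,2,3}
  node 3: {0,1,3}
  node 4: {0,2,3}
  node 5: {}
  node 6: {0,1,2}
  node 7: {0,3}

11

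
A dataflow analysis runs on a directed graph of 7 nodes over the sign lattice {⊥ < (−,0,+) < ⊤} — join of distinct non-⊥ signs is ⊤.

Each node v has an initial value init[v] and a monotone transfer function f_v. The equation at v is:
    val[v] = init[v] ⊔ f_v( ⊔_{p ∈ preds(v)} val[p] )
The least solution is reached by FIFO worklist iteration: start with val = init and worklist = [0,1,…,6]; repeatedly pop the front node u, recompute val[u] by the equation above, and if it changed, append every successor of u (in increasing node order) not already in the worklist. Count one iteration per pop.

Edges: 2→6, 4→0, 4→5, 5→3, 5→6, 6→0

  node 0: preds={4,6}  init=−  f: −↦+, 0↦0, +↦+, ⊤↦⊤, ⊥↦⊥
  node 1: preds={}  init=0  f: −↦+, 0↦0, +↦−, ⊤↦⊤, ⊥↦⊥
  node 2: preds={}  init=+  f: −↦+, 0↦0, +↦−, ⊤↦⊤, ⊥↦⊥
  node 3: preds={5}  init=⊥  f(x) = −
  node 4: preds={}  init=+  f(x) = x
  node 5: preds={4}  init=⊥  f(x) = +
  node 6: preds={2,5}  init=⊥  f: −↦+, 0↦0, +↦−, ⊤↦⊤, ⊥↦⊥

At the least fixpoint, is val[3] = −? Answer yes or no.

Iteration log — 9 steps:
  step 1. node 0  ⊔preds=+  new=⊤  old=−  +wl: 
  step 2. node 1  ⊔preds=⊥  new=0  stable
  step 3. node 2  ⊔preds=⊥  new=+  stable
  step 4. node 3  ⊔preds=⊥  new=−  old=⊥  +wl: 
  step 5. node 4  ⊔preds=⊥  new=+  stable
  step 6. node 5  ⊔preds=+  new=+  old=⊥  +wl: 3
  step 7. node 6  ⊔preds=+  new=−  old=⊥  +wl: 0
  step 8. node 3  ⊔preds=+  new=−  stable
  step 9. node 0  ⊔preds=⊤  new=⊤  stable

Least fixpoint reached:
  node 0: ⊤
  node 1: 0
  node 2: +
  node 3: −
  node 4: +
  node 5: +
  node 6: −

yes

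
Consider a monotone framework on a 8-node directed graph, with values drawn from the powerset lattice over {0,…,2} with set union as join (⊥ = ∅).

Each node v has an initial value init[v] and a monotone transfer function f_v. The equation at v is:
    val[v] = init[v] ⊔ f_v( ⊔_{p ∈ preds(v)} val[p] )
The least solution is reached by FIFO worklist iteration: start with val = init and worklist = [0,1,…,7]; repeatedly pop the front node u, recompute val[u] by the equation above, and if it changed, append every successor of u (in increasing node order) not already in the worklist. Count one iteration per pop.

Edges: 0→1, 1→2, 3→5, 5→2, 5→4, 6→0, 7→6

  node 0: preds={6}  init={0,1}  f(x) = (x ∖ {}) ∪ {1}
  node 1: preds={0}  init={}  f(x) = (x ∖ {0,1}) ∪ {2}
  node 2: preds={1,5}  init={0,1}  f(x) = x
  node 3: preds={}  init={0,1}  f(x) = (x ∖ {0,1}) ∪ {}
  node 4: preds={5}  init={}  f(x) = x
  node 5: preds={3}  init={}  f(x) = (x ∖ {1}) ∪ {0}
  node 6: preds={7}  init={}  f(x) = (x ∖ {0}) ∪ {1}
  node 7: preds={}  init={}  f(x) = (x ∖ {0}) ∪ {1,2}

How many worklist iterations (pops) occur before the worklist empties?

Worklist (14 pops):
  #1 pop 0: in={} → {0,1} (no change)
  #2 pop 1: in={0,1} → {2} (was {}); enqueue []
  #3 pop 2: in={2} → {0,1,2} (was {0,1}); enqueue []
  #4 pop 3: in={} → {0,1} (no change)
  #5 pop 4: in={} → {} (no change)
  #6 pop 5: in={0,1} → {0} (was {}); enqueue [2,4]
  #7 pop 6: in={} → {1} (was {}); enqueue [0]
  #8 pop 7: in={} → {1,2} (was {}); enqueue [6]
  #9 pop 2: in={0,2} → {0,1,2} (no change)
  #10 pop 4: in={0} → {0} (was {}); enqueue []
  #11 pop 0: in={1} → {0,1} (no change)
  #12 pop 6: in={1,2} → {1,2} (was {1}); enqueue [0]
  #13 pop 0: in={1,2} → {0,1,2} (was {0,1}); enqueue [1]
  #14 pop 1: in={0,1,2} → {2} (no change)

Fixpoint:
  val[0] = {0,1,2}
  val[1] = {2}
  val[2] = {0,1,2}
  val[3] = {0,1}
  val[4] = {0}
  val[5] = {0}
  val[6] = {1,2}
  val[7] = {1,2}

14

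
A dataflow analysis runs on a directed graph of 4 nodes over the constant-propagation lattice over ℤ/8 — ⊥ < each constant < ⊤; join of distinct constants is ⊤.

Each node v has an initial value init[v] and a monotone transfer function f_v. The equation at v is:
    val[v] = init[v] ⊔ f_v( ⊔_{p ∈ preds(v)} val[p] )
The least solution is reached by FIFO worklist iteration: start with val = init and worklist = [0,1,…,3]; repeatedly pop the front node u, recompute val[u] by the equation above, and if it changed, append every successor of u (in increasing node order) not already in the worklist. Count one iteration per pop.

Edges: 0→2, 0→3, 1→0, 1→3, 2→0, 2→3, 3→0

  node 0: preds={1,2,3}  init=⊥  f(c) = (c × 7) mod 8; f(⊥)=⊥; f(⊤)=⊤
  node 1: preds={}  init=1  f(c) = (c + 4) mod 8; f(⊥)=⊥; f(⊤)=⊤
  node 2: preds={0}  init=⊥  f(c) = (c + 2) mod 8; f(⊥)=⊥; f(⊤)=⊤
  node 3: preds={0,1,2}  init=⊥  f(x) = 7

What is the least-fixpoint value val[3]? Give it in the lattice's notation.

Trace (8 dequeues):
  [1] u=0 | in 1 | out 7 | prev ⊥ | push {}
  [2] u=1 | in ⊥ | out 1 | ==
  [3] u=2 | in 7 | out 1 | prev ⊥ | push {0}
  [4] u=3 | in ⊤ | out 7 | prev ⊥ | push {}
  [5] u=0 | in ⊤ | out ⊤ | prev 7 | push {2,3}
  [6] u=2 | in ⊤ | out ⊤ | prev 1 | push {0}
  [7] u=3 | in ⊤ | out 7 | ==
  [8] u=0 | in ⊤ | out ⊤ | ==

Converged values:
  [0] ⊤
  [1] 1
  [2] ⊤
  [3] 7

7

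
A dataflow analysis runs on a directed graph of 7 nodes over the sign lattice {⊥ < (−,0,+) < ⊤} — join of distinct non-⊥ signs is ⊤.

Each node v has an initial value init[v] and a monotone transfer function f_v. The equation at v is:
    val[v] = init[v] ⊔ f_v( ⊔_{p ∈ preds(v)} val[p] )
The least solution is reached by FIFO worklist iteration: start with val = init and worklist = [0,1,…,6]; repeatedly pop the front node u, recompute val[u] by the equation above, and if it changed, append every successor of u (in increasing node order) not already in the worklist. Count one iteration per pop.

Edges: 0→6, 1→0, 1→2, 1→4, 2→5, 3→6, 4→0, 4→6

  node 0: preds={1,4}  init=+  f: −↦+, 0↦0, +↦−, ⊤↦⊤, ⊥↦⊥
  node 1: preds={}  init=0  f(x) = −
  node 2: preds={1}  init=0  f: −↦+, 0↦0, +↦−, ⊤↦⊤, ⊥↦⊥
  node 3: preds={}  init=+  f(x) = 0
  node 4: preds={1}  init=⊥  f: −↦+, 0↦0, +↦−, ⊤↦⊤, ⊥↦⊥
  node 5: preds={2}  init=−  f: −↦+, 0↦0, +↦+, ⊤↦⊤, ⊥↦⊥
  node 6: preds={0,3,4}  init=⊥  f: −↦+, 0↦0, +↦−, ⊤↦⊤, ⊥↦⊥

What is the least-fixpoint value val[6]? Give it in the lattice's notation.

Worklist (8 pops):
  #1 pop 0: in=0 → ⊤ (was +); enqueue []
  #2 pop 1: in=⊥ → ⊤ (was 0); enqueue [0]
  #3 pop 2: in=⊤ → ⊤ (was 0); enqueue []
  #4 pop 3: in=⊥ → ⊤ (was +); enqueue []
  #5 pop 4: in=⊤ → ⊤ (was ⊥); enqueue []
  #6 pop 5: in=⊤ → ⊤ (was −); enqueue []
  #7 pop 6: in=⊤ → ⊤ (was ⊥); enqueue []
  #8 pop 0: in=⊤ → ⊤ (no change)

Fixpoint:
  val[0] = ⊤
  val[1] = ⊤
  val[2] = ⊤
  val[3] = ⊤
  val[4] = ⊤
  val[5] = ⊤
  val[6] = ⊤

⊤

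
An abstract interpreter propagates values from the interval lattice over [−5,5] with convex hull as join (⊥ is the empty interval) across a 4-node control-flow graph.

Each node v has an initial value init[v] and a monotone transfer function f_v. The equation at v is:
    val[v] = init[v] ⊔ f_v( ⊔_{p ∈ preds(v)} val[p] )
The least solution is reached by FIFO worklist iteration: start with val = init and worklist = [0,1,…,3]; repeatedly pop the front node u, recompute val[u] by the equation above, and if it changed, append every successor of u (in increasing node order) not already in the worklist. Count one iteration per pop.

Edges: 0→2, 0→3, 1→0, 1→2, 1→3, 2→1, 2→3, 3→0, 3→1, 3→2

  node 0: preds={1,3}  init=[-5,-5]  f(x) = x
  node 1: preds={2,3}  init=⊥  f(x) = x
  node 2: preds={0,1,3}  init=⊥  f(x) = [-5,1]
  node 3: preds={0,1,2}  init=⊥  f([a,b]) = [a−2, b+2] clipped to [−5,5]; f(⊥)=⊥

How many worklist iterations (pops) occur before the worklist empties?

Trace (13 dequeues):
  [1] u=0 | in ⊥ | out [-5,-5] | ==
  [2] u=1 | in ⊥ | out ⊥ | ==
  [3] u=2 | in [-5,-5] | out [-5,1] | prev ⊥ | push {1}
  [4] u=3 | in [-5,1] | out [-5,3] | prev ⊥ | push {0,2}
  [5] u=1 | in [-5,3] | out [-5,3] | prev ⊥ | push {3}
  [6] u=0 | in [-5,3] | out [-5,3] | prev [-5,-5] | push {}
  [7] u=2 | in [-5,3] | out [-5,1] | ==
  [8] u=3 | in [-5,3] | out [-5,5] | prev [-5,3] | push {0,1,2}
  [9] u=0 | in [-5,5] | out [-5,5] | prev [-5,3] | push {3}
  [10] u=1 | in [-5,5] | out [-5,5] | prev [-5,3] | push {0}
  [11] u=2 | in [-5,5] | out [-5,1] | ==
  [12] u=3 | in [-5,5] | out [-5,5] | ==
  [13] u=0 | in [-5,5] | out [-5,5] | ==

Converged values:
  [0] [-5,5]
  [1] [-5,5]
  [2] [-5,1]
  [3] [-5,5]

13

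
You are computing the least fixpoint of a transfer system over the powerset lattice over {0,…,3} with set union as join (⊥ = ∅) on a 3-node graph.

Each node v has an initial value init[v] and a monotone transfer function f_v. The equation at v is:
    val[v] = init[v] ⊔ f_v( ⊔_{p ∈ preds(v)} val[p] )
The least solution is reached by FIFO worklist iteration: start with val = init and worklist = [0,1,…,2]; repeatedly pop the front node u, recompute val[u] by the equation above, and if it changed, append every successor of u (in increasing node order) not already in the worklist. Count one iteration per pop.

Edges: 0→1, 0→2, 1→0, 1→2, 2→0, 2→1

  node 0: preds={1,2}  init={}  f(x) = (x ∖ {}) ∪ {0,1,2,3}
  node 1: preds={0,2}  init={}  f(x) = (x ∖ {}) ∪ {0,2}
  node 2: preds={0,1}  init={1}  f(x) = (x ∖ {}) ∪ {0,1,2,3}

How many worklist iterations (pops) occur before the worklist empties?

Iteration log — 5 steps:
  step 1. node 0  ⊔preds={1}  new={0,1,2,3}  old={}  +wl: 
  step 2. node 1  ⊔preds={0,1,2,3}  new={0,1,2,3}  old={}  +wl: 0
  step 3. node 2  ⊔preds={0,1,2,3}  new={0,1,2,3}  old={1}  +wl: 1
  step 4. node 0  ⊔preds={0,1,2,3}  new={0,1,2,3}  stable
  step 5. node 1  ⊔preds={0,1,2,3}  new={0,1,2,3}  stable

Least fixpoint reached:
  node 0: {0,1,2,3}
  node 1: {0,1,2,3}
  node 2: {0,1,2,3}

5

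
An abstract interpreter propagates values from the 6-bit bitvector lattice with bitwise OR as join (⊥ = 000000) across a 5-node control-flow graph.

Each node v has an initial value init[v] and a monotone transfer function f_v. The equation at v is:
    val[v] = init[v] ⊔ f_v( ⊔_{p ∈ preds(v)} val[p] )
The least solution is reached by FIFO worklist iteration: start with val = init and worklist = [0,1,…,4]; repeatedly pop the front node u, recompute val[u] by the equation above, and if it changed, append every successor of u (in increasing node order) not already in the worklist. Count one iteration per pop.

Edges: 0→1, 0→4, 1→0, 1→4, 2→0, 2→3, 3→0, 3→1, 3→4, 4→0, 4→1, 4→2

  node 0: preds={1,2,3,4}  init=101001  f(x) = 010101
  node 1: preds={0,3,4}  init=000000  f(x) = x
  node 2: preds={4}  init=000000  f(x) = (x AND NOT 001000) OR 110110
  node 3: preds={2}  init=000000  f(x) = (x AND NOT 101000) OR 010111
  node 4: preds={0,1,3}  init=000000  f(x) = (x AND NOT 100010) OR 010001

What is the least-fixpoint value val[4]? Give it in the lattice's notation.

011101

Iteration log — 11 steps:
  step 1. node 0  ⊔preds=000000  new=111101  old=101001  +wl: 
  step 2. node 1  ⊔preds=111101  new=111101  old=000000  +wl: 0
  step 3. node 2  ⊔preds=000000  new=110110  old=000000  +wl: 
  step 4. node 3  ⊔preds=110110  new=010111  old=000000  +wl: 1
  step 5. node 4  ⊔preds=111111  new=011101  old=000000  +wl: 2
  step 6. node 0  ⊔preds=111111  new=111101  stable
  step 7. node 1  ⊔preds=111111  new=111111  old=111101  +wl: 0,4
  step 8. node 2  ⊔preds=011101  new=110111  old=110110  +wl: 3
  step 9. node 0  ⊔preds=111111  new=111101  stable
  step 10. node 4  ⊔preds=111111  new=011101  stable
  step 11. node 3  ⊔preds=110111  new=010111  stable

Least fixpoint reached:
  node 0: 111101
  node 1: 111111
  node 2: 110111
  node 3: 010111
  node 4: 011101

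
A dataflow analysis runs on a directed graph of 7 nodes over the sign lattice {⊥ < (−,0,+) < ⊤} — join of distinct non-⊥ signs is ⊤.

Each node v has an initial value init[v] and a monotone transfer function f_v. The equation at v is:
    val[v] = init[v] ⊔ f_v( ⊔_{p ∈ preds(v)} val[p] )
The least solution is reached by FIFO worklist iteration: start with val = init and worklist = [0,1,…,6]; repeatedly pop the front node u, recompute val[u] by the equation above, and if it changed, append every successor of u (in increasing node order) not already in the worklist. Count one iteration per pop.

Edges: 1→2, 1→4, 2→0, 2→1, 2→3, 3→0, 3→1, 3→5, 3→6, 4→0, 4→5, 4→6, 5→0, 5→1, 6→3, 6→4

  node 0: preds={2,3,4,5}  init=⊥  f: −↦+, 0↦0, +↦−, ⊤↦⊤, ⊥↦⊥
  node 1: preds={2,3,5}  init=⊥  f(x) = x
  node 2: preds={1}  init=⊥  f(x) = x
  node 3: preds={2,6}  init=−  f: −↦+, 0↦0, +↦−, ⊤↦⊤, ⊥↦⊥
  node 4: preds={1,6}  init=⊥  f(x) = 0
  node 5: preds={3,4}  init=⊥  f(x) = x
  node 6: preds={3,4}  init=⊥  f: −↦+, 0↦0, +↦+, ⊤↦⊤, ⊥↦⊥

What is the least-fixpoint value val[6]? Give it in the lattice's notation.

⊤

Trace (15 dequeues):
  [1] u=0 | in − | out + | prev ⊥ | push {}
  [2] u=1 | in − | out − | prev ⊥ | push {}
  [3] u=2 | in − | out − | prev ⊥ | push {0,1}
  [4] u=3 | in − | out ⊤ | prev − | push {}
  [5] u=4 | in − | out 0 | prev ⊥ | push {}
  [6] u=5 | in ⊤ | out ⊤ | prev ⊥ | push {}
  [7] u=6 | in ⊤ | out ⊤ | prev ⊥ | push {3,4}
  [8] u=0 | in ⊤ | out ⊤ | prev + | push {}
  [9] u=1 | in ⊤ | out ⊤ | prev − | push {2}
  [10] u=3 | in ⊤ | out ⊤ | ==
  [11] u=4 | in ⊤ | out 0 | ==
  [12] u=2 | in ⊤ | out ⊤ | prev − | push {0,1,3}
  [13] u=0 | in ⊤ | out ⊤ | ==
  [14] u=1 | in ⊤ | out ⊤ | ==
  [15] u=3 | in ⊤ | out ⊤ | ==

Converged values:
  [0] ⊤
  [1] ⊤
  [2] ⊤
  [3] ⊤
  [4] 0
  [5] ⊤
  [6] ⊤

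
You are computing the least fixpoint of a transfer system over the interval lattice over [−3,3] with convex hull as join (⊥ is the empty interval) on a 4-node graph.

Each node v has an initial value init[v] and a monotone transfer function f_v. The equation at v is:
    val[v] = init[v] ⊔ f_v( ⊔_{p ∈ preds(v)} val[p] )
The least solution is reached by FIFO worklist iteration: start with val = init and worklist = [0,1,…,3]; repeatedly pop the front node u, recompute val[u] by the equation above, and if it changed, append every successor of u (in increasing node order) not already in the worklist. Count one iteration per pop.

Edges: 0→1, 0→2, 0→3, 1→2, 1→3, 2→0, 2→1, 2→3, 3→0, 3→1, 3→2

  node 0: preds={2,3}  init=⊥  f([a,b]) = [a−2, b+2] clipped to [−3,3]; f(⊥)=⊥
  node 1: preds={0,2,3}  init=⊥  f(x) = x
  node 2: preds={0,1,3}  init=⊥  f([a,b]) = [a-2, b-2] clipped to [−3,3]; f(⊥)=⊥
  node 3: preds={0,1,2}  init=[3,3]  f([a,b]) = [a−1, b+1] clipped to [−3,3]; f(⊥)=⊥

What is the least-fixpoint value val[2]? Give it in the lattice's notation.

Worklist (11 pops):
  #1 pop 0: in=[3,3] → [1,3] (was ⊥); enqueue []
  #2 pop 1: in=[1,3] → [1,3] (was ⊥); enqueue []
  #3 pop 2: in=[1,3] → [-1,1] (was ⊥); enqueue [0,1]
  #4 pop 3: in=[-1,3] → [-2,3] (was [3,3]); enqueue [2]
  #5 pop 0: in=[-2,3] → [-3,3] (was [1,3]); enqueue [3]
  #6 pop 1: in=[-3,3] → [-3,3] (was [1,3]); enqueue []
  #7 pop 2: in=[-3,3] → [-3,1] (was [-1,1]); enqueue [0,1]
  #8 pop 3: in=[-3,3] → [-3,3] (was [-2,3]); enqueue [2]
  #9 pop 0: in=[-3,3] → [-3,3] (no change)
  #10 pop 1: in=[-3,3] → [-3,3] (no change)
  #11 pop 2: in=[-3,3] → [-3,1] (no change)

Fixpoint:
  val[0] = [-3,3]
  val[1] = [-3,3]
  val[2] = [-3,1]
  val[3] = [-3,3]

[-3,1]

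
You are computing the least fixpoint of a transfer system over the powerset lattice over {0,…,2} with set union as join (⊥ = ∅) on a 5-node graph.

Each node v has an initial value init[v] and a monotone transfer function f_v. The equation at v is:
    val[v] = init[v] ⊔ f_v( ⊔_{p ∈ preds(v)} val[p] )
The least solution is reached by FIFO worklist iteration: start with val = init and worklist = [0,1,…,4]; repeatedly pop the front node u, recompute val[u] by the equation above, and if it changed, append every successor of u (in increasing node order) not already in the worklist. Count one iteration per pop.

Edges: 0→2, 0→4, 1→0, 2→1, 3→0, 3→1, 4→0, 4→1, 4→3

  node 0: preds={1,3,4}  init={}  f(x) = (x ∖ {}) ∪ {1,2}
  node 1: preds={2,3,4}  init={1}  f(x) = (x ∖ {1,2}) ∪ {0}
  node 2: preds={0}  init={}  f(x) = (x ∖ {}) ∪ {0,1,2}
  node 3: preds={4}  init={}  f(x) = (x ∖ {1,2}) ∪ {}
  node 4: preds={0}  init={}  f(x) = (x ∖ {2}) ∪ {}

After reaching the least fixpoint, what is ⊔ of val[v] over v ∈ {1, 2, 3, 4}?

Worklist (15 pops):
  #1 pop 0: in={1} → {1,2} (was {}); enqueue []
  #2 pop 1: in={} → {0,1} (was {1}); enqueue [0]
  #3 pop 2: in={1,2} → {0,1,2} (was {}); enqueue [1]
  #4 pop 3: in={} → {} (no change)
  #5 pop 4: in={1,2} → {1} (was {}); enqueue [3]
  #6 pop 0: in={0,1} → {0,1,2} (was {1,2}); enqueue [2,4]
  #7 pop 1: in={0,1,2} → {0,1} (no change)
  #8 pop 3: in={1} → {} (no change)
  #9 pop 2: in={0,1,2} → {0,1,2} (no change)
  #10 pop 4: in={0,1,2} → {0,1} (was {1}); enqueue [0,1,3]
  #11 pop 0: in={0,1} → {0,1,2} (no change)
  #12 pop 1: in={0,1,2} → {0,1} (no change)
  #13 pop 3: in={0,1} → {0} (was {}); enqueue [0,1]
  #14 pop 0: in={0,1} → {0,1,2} (no change)
  #15 pop 1: in={0,1,2} → {0,1} (no change)

Fixpoint:
  val[0] = {0,1,2}
  val[1] = {0,1}
  val[2] = {0,1,2}
  val[3] = {0}
  val[4] = {0,1}

{0,1,2}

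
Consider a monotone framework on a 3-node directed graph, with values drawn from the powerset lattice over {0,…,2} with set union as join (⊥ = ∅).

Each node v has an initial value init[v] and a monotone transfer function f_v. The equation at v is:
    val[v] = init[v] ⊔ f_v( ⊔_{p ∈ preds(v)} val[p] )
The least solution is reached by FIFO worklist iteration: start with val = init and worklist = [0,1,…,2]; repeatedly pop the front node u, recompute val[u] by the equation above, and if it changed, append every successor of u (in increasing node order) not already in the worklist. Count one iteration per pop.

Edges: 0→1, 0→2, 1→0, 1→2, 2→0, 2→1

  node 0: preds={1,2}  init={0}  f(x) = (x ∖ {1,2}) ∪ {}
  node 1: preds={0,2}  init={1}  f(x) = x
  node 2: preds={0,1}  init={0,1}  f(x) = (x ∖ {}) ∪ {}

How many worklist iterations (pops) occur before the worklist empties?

Iteration log — 4 steps:
  step 1. node 0  ⊔preds={0,1}  new={0}  stable
  step 2. node 1  ⊔preds={0,1}  new={0,1}  old={1}  +wl: 0
  step 3. node 2  ⊔preds={0,1}  new={0,1}  stable
  step 4. node 0  ⊔preds={0,1}  new={0}  stable

Least fixpoint reached:
  node 0: {0}
  node 1: {0,1}
  node 2: {0,1}

4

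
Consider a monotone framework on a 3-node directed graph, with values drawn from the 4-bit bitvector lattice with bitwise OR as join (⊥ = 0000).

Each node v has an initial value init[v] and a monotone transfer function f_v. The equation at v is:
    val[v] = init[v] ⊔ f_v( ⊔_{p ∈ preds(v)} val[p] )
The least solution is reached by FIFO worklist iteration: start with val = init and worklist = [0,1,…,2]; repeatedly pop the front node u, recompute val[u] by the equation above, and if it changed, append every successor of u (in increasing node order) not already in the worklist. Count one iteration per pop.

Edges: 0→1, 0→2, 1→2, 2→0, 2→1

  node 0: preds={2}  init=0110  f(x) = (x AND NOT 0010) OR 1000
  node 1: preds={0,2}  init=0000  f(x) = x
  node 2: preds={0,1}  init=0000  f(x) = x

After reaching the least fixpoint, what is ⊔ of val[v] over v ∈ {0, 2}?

1110

Trace (5 dequeues):
  [1] u=0 | in 0000 | out 1110 | prev 0110 | push {}
  [2] u=1 | in 1110 | out 1110 | prev 0000 | push {}
  [3] u=2 | in 1110 | out 1110 | prev 0000 | push {0,1}
  [4] u=0 | in 1110 | out 1110 | ==
  [5] u=1 | in 1110 | out 1110 | ==

Converged values:
  [0] 1110
  [1] 1110
  [2] 1110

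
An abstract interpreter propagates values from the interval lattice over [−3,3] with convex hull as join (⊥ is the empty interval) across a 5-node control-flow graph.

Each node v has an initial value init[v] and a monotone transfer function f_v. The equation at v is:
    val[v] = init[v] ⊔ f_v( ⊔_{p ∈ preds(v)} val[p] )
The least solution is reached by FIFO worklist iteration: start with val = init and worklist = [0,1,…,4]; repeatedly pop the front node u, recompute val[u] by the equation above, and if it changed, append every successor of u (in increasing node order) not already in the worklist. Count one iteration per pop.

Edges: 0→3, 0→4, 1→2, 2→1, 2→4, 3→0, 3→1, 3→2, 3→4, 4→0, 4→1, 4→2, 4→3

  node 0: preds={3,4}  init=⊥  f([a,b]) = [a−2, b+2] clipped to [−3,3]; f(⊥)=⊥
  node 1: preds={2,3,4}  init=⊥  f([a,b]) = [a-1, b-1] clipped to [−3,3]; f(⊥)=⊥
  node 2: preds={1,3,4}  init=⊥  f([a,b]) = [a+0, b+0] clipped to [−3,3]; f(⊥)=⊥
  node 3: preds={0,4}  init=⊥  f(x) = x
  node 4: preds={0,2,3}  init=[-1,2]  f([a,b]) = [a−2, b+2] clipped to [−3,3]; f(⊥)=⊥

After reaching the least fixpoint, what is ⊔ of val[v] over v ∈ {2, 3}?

[-3,3]

Iteration log — 11 steps:
  step 1. node 0  ⊔preds=[-1,2]  new=[-3,3]  old=⊥  +wl: 
  step 2. node 1  ⊔preds=[-1,2]  new=[-2,1]  old=⊥  +wl: 
  step 3. node 2  ⊔preds=[-2,2]  new=[-2,2]  old=⊥  +wl: 1
  step 4. node 3  ⊔preds=[-3,3]  new=[-3,3]  old=⊥  +wl: 0,2
  step 5. node 4  ⊔preds=[-3,3]  new=[-3,3]  old=[-1,2]  +wl: 3
  step 6. node 1  ⊔preds=[-3,3]  new=[-3,2]  old=[-2,1]  +wl: 
  step 7. node 0  ⊔preds=[-3,3]  new=[-3,3]  stable
  step 8. node 2  ⊔preds=[-3,3]  new=[-3,3]  old=[-2,2]  +wl: 1,4
  step 9. node 3  ⊔preds=[-3,3]  new=[-3,3]  stable
  step 10. node 1  ⊔preds=[-3,3]  new=[-3,2]  stable
  step 11. node 4  ⊔preds=[-3,3]  new=[-3,3]  stable

Least fixpoint reached:
  node 0: [-3,3]
  node 1: [-3,2]
  node 2: [-3,3]
  node 3: [-3,3]
  node 4: [-3,3]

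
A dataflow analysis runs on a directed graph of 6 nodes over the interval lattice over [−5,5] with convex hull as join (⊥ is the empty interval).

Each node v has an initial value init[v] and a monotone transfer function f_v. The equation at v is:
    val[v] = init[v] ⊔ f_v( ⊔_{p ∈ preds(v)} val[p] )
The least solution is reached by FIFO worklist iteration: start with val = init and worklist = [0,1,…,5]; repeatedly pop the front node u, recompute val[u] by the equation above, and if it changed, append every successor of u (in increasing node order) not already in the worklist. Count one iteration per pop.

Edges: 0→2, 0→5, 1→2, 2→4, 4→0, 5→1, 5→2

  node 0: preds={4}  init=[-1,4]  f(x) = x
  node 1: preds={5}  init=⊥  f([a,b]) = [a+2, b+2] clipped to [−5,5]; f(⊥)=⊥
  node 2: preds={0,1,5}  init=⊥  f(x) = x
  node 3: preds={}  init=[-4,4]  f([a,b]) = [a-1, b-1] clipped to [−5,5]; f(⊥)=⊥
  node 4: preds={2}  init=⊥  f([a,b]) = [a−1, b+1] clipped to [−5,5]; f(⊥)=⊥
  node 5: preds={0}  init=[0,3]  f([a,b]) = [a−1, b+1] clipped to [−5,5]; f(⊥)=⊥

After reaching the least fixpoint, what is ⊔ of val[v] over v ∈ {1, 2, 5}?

Trace (28 dequeues):
  [1] u=0 | in ⊥ | out [-1,4] | ==
  [2] u=1 | in [0,3] | out [2,5] | prev ⊥ | push {}
  [3] u=2 | in [-1,5] | out [-1,5] | prev ⊥ | push {}
  [4] u=3 | in ⊥ | out [-4,4] | ==
  [5] u=4 | in [-1,5] | out [-2,5] | prev ⊥ | push {0}
  [6] u=5 | in [-1,4] | out [-2,5] | prev [0,3] | push {1,2}
  [7] u=0 | in [-2,5] | out [-2,5] | prev [-1,4] | push {5}
  [8] u=1 | in [-2,5] | out [0,5] | prev [2,5] | push {}
  [9] u=2 | in [-2,5] | out [-2,5] | prev [-1,5] | push {4}
  [10] u=5 | in [-2,5] | out [-3,5] | prev [-2,5] | push {1,2}
  [11] u=4 | in [-2,5] | out [-3,5] | prev [-2,5] | push {0}
  [12] u=1 | in [-3,5] | out [-1,5] | prev [0,5] | push {}
  [13] u=2 | in [-3,5] | out [-3,5] | prev [-2,5] | push {4}
  [14] u=0 | in [-3,5] | out [-3,5] | prev [-2,5] | push {2,5}
  [15] u=4 | in [-3,5] | out [-4,5] | prev [-3,5] | push {0}
  [16] u=2 | in [-3,5] | out [-3,5] | ==
  [17] u=5 | in [-3,5] | out [-4,5] | prev [-3,5] | push {1,2}
  [18] u=0 | in [-4,5] | out [-4,5] | prev [-3,5] | push {5}
  [19] u=1 | in [-4,5] | out [-2,5] | prev [-1,5] | push {}
  [20] u=2 | in [-4,5] | out [-4,5] | prev [-3,5] | push {4}
  [21] u=5 | in [-4,5] | out [-5,5] | prev [-4,5] | push {1,2}
  [22] u=4 | in [-4,5] | out [-5,5] | prev [-4,5] | push {0}
  [23] u=1 | in [-5,5] | out [-3,5] | prev [-2,5] | push {}
  [24] u=2 | in [-5,5] | out [-5,5] | prev [-4,5] | push {4}
  [25] u=0 | in [-5,5] | out [-5,5] | prev [-4,5] | push {2,5}
  [26] u=4 | in [-5,5] | out [-5,5] | ==
  [27] u=2 | in [-5,5] | out [-5,5] | ==
  [28] u=5 | in [-5,5] | out [-5,5] | ==

Converged values:
  [0] [-5,5]
  [1] [-3,5]
  [2] [-5,5]
  [3] [-4,4]
  [4] [-5,5]
  [5] [-5,5]

[-5,5]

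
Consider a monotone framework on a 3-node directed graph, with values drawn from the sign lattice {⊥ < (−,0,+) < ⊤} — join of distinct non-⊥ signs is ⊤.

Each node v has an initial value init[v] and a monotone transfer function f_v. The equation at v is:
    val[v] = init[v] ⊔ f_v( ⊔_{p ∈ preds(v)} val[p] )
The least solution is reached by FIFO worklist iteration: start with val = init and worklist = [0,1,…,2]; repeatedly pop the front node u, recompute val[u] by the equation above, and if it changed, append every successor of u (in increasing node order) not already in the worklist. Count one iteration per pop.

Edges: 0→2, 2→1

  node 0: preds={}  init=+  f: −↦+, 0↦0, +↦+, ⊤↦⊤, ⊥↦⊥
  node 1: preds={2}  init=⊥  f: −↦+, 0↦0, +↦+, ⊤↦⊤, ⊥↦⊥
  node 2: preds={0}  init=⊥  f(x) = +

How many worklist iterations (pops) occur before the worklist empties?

4

Worklist (4 pops):
  #1 pop 0: in=⊥ → + (no change)
  #2 pop 1: in=⊥ → ⊥ (no change)
  #3 pop 2: in=+ → + (was ⊥); enqueue [1]
  #4 pop 1: in=+ → + (was ⊥); enqueue []

Fixpoint:
  val[0] = +
  val[1] = +
  val[2] = +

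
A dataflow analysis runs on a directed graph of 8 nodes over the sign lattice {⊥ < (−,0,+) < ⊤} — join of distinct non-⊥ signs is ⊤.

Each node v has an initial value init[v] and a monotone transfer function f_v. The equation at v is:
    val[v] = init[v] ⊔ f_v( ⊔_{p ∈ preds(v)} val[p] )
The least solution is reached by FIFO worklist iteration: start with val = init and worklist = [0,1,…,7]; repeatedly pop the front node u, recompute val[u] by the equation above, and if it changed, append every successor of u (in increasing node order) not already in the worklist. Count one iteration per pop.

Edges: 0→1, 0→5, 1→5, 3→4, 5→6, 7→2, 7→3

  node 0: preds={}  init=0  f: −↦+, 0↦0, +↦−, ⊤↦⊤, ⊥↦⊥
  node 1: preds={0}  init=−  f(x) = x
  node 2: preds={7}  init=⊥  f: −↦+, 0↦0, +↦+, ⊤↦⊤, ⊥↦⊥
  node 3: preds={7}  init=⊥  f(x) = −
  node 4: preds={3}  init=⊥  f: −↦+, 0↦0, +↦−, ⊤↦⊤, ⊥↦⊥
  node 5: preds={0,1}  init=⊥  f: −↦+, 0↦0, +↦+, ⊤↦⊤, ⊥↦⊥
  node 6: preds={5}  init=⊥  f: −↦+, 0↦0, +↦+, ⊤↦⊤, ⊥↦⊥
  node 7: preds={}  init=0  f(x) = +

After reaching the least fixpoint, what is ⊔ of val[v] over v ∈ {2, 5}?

Iteration log — 10 steps:
  step 1. node 0  ⊔preds=⊥  new=0  stable
  step 2. node 1  ⊔preds=0  new=⊤  old=−  +wl: 
  step 3. node 2  ⊔preds=0  new=0  old=⊥  +wl: 
  step 4. node 3  ⊔preds=0  new=−  old=⊥  +wl: 
  step 5. node 4  ⊔preds=−  new=+  old=⊥  +wl: 
  step 6. node 5  ⊔preds=⊤  new=⊤  old=⊥  +wl: 
  step 7. node 6  ⊔preds=⊤  new=⊤  old=⊥  +wl: 
  step 8. node 7  ⊔preds=⊥  new=⊤  old=0  +wl: 2,3
  step 9. node 2  ⊔preds=⊤  new=⊤  old=0  +wl: 
  step 10. node 3  ⊔preds=⊤  new=−  stable

Least fixpoint reached:
  node 0: 0
  node 1: ⊤
  node 2: ⊤
  node 3: −
  node 4: +
  node 5: ⊤
  node 6: ⊤
  node 7: ⊤

⊤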